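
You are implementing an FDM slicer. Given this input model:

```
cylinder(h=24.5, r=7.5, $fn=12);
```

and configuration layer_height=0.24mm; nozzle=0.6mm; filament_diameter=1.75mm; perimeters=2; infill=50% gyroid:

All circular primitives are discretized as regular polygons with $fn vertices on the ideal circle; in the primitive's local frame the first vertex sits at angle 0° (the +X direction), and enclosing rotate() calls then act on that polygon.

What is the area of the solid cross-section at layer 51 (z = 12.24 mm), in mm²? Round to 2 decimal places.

At z = 12.24 mm: the r=7.5 cylinder contributes a regular 12-gon of circumradius 7.5 (area = (12/2)·7.500²·sin(360°/12) = 168.75 mm²). Overall, the cross-section is a single solid region. Net area = 168.75 mm².

168.75 mm²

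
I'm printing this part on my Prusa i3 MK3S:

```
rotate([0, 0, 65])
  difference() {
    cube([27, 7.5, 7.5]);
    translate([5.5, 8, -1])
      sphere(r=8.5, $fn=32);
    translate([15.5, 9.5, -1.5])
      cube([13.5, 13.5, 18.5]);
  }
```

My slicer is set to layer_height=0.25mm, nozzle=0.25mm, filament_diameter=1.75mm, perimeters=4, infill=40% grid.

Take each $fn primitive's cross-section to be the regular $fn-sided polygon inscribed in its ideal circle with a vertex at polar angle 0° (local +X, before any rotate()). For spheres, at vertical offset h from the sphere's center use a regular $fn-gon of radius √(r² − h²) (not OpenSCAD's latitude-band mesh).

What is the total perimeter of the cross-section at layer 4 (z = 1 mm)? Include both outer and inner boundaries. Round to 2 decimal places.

60.31 mm

At z = 1 mm: the cube is present — its section is the full 27×7.5 rectangle (perimeter 69.00 mm); the r=8.5 sphere at (5.5, 8) contributes a regular 32-gon of circumradius √(8.5²−2²) = 8.261 (perimeter = 2·32·8.261·sin(180°/32) = 51.82 mm); the cube at (15.5, 9.5) is present — its section is the full 13.5×13.5 rectangle (perimeter 54.00 mm); Taking the first minus the rest: starting from the 27×7.5 cube, the r=8.5 sphere at (5.5, 8) partially overlaps it — only the 87.42 mm² overlap (of its 213.04 mm²) is removed, clipping the outline; the 13.5×13.5 cube at (15.5, 9.5) misses the remaining region (no effect) — boundary = 60.31 mm; (whole slice rotated 65° about Z — lengths, areas and connectivity unchanged). Overall, the cross-section has 2 separate islands. Total boundary length (outer) = 60.31 mm.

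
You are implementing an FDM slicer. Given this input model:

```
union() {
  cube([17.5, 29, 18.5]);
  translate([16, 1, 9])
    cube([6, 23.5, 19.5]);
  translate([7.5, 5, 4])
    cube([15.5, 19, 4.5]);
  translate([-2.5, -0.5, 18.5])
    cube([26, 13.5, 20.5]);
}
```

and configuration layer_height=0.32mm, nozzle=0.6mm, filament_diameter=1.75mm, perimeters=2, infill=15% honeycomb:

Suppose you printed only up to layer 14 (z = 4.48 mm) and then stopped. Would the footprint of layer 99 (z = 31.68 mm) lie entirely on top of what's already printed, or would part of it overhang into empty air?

Compare the two slices. At z = 4.48: the cube is present — its section is the full 17.5×29 rectangle (area 507.50 mm²); the cube at (16, 1) does not reach this height (z outside [9, 28.5]); the 15.5×19 cube at (7.5, 5) contributes its full rectangle (area 294.50 mm²); the cube at (-2.5, -0.5) does not reach this height (z outside [18.5, 39]); Merging all regions: the regions partially overlap — summed areas 802.00 mm² minus the doubly-counted overlap 190.00 mm² gives 612.00 mm² — area = 612.00 mm². At z = 31.68: the cube is not intersected at this z (z outside [0, 18.5]); the cube at (16, 1) is absent (z outside [9, 28.5]); the cube at (7.5, 5) is not intersected at this z (z outside [4, 8.5]); the 26×13.5 cube at (-2.5, -0.5) contributes its full rectangle (area 351.00 mm²); Merging all regions: only the 26×13.5 cube at (-2.5, -0.5) is present, so the union is just that shape — area = 351.00 mm². Checking containment: at z = 31.68 the cross-section extends beyond the z = 4.48 cross-section by about 79.50 mm².

part overhangs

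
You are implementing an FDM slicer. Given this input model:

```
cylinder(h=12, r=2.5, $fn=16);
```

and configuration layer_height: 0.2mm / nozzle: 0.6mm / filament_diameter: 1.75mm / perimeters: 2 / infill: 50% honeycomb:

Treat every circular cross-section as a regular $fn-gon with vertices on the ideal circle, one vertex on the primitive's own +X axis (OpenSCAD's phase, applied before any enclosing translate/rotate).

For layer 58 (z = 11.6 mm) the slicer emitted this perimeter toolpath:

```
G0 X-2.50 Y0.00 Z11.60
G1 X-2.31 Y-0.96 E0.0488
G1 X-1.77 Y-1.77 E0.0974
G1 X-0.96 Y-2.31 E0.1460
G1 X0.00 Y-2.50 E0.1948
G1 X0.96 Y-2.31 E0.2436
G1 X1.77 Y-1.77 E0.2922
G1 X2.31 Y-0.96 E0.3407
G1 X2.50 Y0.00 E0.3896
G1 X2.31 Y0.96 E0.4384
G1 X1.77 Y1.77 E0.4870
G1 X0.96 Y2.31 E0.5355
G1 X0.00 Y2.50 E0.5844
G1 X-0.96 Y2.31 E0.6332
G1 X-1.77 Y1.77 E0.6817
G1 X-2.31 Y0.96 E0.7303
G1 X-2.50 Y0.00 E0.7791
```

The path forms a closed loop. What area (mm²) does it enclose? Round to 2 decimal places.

Apply the shoelace formula to the sequence of (X, Y) vertices; enclosed area = 19.16 mm².

19.16 mm²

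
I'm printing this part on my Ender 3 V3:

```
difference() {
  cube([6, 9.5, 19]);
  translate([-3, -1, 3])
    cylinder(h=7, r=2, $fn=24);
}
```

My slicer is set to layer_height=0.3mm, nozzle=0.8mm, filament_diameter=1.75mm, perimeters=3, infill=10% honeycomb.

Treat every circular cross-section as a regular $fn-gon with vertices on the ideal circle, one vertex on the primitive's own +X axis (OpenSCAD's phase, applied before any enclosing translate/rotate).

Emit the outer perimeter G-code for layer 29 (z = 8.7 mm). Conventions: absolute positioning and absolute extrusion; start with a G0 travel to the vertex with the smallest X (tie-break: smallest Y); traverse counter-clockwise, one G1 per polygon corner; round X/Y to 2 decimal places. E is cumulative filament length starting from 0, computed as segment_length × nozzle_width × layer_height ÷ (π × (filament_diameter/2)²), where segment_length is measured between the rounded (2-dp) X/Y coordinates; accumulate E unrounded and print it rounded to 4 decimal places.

G0 X0.00 Y0.00 Z8.70
G1 X6.00 Y0.00 E0.5987
G1 X6.00 Y9.50 E1.5466
G1 X0.00 Y9.50 E2.1453
G1 X0.00 Y0.00 E3.0932

At z = 8.7 mm: the 6×9.5 cube contributes its full rectangle; the r=2 cylinder at (-3, -1) gives a regular 24-gon of circumradius 2 (constant along its height); Taking the first minus the rest: starting from the 6×9.5 cube, the r=2 cylinder at (-3, -1) misses the remaining region (no effect) — 1 connected region. The outline is a single polygon with 4 vertices. Extrusion per mm of travel: 0.8 × 0.3 / (π × 0.875²) = 0.099780. Accumulating E over each segment gives final E = 3.0932.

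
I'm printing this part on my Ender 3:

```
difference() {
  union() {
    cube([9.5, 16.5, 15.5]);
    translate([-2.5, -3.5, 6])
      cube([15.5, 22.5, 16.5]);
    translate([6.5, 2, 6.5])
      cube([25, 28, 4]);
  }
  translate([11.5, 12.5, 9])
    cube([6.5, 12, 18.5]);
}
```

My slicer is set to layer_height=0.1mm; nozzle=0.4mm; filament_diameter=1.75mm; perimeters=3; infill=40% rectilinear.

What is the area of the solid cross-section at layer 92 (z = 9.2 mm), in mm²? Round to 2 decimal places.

At z = 9.2 mm: the 9.5×16.5 cube contributes its full rectangle (area 156.75 mm²); the 15.5×22.5 cube at (-2.5, -3.5) contributes its full rectangle (area 348.75 mm²); the cube at (6.5, 2) is present — its section is the full 25×28 rectangle (area 700.00 mm²); Merging all regions: the regions partially overlap — summed areas 1205.50 mm² minus the doubly-counted overlap 267.25 mm² gives 938.25 mm² — area = 938.25 mm²; the cube at (11.5, 12.5) (footprint 6.5×12) is included at this height (area 78.00 mm²); Taking the first minus the rest: starting from the result so far (938.25 mm²), the 6.5×12 cube at (11.5, 12.5) lies wholly inside it (removes its full 78.00 mm² and its 37.00 mm outline becomes a hole wall) — area = 860.25 mm². Overall, the cross-section is one region with 1 hole. Net area = 860.25 mm².

860.25 mm²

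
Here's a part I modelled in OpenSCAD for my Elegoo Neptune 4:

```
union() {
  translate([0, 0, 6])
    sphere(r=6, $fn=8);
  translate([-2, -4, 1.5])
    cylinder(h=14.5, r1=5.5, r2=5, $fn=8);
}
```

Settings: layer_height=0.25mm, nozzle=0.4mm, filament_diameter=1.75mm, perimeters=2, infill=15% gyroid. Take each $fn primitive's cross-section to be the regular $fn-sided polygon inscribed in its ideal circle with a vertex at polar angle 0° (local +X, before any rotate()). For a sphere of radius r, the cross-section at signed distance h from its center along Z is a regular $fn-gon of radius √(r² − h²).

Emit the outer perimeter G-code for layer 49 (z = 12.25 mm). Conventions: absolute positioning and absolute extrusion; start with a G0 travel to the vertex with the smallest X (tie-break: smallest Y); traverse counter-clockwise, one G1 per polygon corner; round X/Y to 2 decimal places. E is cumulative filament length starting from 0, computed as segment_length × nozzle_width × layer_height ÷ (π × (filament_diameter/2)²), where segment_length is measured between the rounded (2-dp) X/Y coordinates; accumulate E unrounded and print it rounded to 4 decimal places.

At z = 12.25 mm: the sphere is absent (|z−center|=6.250 > r=6); the cone at (-2, -4) contributes a regular 8-gon of circumradius 5.129 (interpolated between r1=5.5 and r2=5 at t=0.741); Taking the union: only the cone at (-2, -4) is present, so the union is just that shape — 1 connected region. The outline is a single polygon with 8 vertices. Extrusion per mm of travel: 0.4 × 0.25 / (π × 0.875²) = 0.041575. Accumulating E over each segment gives final E = 1.3064.

G0 X-7.13 Y-4.00 Z12.25
G1 X-5.63 Y-7.63 E0.1633
G1 X-2.00 Y-9.13 E0.3266
G1 X1.63 Y-7.63 E0.4899
G1 X3.13 Y-4.00 E0.6532
G1 X1.63 Y-0.37 E0.8165
G1 X-2.00 Y1.13 E0.9798
G1 X-5.63 Y-0.37 E1.1431
G1 X-7.13 Y-4.00 E1.3064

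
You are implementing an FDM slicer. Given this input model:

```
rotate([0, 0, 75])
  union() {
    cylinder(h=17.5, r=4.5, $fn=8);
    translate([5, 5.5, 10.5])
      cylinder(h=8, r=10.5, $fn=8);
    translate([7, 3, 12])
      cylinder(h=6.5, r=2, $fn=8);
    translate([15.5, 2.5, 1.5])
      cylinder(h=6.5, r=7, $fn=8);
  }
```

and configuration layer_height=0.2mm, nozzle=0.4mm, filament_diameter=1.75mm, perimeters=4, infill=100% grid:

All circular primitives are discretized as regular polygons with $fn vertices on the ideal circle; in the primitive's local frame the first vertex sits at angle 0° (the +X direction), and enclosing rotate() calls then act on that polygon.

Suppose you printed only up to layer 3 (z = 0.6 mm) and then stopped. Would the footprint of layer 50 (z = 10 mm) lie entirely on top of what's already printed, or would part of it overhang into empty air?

Compare the two slices. At z = 0.6: the cylinder: section is a regular 8-gon, circumradius r=4.5 (area = (8/2)·4.500²·sin(360°/8) = 57.28 mm²); the cylinder at (5, 5.5) does not reach this height (z outside [10.5, 18.5]); the cylinder at (7, 3) does not reach this height (z outside [12, 18.5]); the cylinder at (15.5, 2.5) is absent (z outside [1.5, 8]); Taking the union: only the r=4.5 cylinder is present, so the union is just that shape — area = 57.28 mm²; (rotated 75° about Z; rotation is an isometry so areas/perimeters/island counts are preserved). At z = 10: the cylinder: section is a regular 8-gon, circumradius r=4.5 (area = (8/2)·4.500²·sin(360°/8) = 57.28 mm²); the cylinder at (5, 5.5) is absent (z outside [10.5, 18.5]); the cylinder at (7, 3) is not intersected at this z (z outside [12, 18.5]); the cylinder at (15.5, 2.5) does not reach this height (z outside [1.5, 8]); Combining (union): only the r=4.5 cylinder is present, so the union is just that shape — area = 57.28 mm²; (rotated 75° about Z; rotation is an isometry so areas/perimeters/island counts are preserved). Checking containment: the cross-section at z = 10 is a subset of the cross-section at z = 0.6.

entirely on top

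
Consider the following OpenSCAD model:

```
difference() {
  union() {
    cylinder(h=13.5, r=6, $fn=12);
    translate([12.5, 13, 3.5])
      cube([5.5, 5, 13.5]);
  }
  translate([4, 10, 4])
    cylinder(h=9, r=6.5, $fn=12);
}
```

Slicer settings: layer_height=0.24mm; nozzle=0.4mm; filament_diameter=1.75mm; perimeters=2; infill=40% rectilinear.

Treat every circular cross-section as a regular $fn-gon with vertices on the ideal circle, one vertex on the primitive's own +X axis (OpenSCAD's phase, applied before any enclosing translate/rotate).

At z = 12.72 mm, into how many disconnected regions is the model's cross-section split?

At z = 12.72 mm: the r=6 cylinder gives a regular 12-gon of circumradius 6 (constant along its height); the cube at (12.5, 13) is present — its section is the full 5.5×5 rectangle; Taking the union: the 2 present regions are separate (no shared area or edge), so areas and boundary lengths simply add and each stays a separate island — 2 connected regions; the cylinder at (4, 10): section is a regular 12-gon, circumradius r=6.5; Subtracting the remaining from the first: starting from the result so far, the r=6.5 cylinder at (4, 10) partially overlaps it — only the 5.64 mm² overlap (of its 126.75 mm²) is removed, clipping the outline — 2 connected regions. The result has 2 disconnected regions.

2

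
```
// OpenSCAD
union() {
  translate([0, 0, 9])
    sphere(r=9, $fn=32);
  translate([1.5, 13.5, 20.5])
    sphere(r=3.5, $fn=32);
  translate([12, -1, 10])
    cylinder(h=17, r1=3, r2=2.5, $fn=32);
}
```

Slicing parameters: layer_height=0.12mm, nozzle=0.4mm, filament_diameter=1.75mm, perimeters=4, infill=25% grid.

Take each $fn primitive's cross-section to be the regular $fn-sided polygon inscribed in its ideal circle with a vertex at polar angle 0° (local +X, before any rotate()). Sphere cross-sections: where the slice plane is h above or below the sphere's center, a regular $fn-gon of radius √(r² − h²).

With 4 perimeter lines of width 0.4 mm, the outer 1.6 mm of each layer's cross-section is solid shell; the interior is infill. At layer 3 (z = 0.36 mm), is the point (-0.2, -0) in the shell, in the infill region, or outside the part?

At z = 0.36 mm: the sphere: section is a regular 32-gon, circumradius = √(r²−h²) = √(9²−8.64²) = 2.520; the sphere at (1.5, 13.5) is absent (|z−center|=20.140 > r=3.5); the cone at (12, -1) does not reach this height (z outside [10, 27]); Merging all regions: only the r=9 sphere is present, so the union is just that shape — 1 connected region. Overall, the cross-section is a single solid region. The nearest boundary edge runs (-2.47, 0.49)→(-2.52, 0.00); distance from the point to it = 2.31 mm. The point is inside the cross-section and 2.31 mm from the nearest boundary — more than the 1.6 mm shell width (4 × 0.4), so it's in the infill interior.

infill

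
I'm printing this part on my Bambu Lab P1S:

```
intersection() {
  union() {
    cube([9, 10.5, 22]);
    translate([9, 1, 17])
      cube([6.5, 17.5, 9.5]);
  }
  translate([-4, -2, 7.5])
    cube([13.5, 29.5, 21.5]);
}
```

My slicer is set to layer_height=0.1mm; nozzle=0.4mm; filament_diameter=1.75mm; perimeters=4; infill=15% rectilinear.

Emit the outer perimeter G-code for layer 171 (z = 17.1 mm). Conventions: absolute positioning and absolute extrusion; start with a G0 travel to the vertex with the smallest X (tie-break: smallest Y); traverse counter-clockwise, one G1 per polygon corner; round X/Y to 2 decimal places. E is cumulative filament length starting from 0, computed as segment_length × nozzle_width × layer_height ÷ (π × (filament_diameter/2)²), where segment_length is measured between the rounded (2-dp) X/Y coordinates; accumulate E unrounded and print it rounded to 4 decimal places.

At z = 17.1 mm: the cube (footprint 9×10.5) is included at this height; the cube at (9, 1) is present — its section is the full 6.5×17.5 rectangle; Merging all regions: the 2 present regions share edge segments without overlapping in area, so areas simply add but the touching pieces fuse into one outline (the shared edge portions become interior and drop out of the boundary) — 1 connected region; the cube at (-4, -2) is present — its section is the full 13.5×29.5 rectangle; Taking the intersection: the 13.5×29.5 cube at (-4, -2) partially overlaps the result so far; clipping to the common part keeps 103.25 mm² — 1 connected region. The outline is a single polygon with 8 vertices. Extrusion per mm of travel: 0.4 × 0.1 / (π × 0.875²) = 0.016630. Accumulating E over each segment gives final E = 0.9313.

G0 X0.00 Y0.00 Z17.10
G1 X9.00 Y0.00 E0.1497
G1 X9.00 Y1.00 E0.1663
G1 X9.50 Y1.00 E0.1746
G1 X9.50 Y18.50 E0.4656
G1 X9.00 Y18.50 E0.4740
G1 X9.00 Y10.50 E0.6070
G1 X0.00 Y10.50 E0.7567
G1 X0.00 Y0.00 E0.9313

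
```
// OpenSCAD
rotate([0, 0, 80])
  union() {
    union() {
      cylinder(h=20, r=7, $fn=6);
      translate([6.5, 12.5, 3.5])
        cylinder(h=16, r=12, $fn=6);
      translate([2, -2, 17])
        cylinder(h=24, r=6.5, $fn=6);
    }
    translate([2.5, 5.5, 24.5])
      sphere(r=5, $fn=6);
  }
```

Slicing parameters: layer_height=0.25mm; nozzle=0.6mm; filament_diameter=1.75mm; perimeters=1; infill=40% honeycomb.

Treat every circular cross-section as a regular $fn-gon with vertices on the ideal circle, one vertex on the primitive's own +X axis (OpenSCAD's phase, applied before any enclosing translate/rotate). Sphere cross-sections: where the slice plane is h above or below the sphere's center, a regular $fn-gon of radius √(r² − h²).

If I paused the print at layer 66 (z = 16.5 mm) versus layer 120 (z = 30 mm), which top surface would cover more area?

layer 66 (z = 16.5 mm)

Layer 66 (z = 16.5): the cylinder: section is a regular 6-gon, circumradius r=7 (area = (6/2)·7.000²·sin(360°/6) = 127.31 mm²); the r=12 cylinder at (6.5, 12.5) gives a regular 6-gon of circumradius 12 (constant along its height) (area = (6/2)·12.000²·sin(360°/6) = 374.12 mm²); the cylinder at (2, -2) is not intersected at this z (z outside [17, 41]); Taking the union: the regions partially overlap — summed areas 501.43 mm² minus the doubly-counted overlap 20.89 mm² gives 480.54 mm² — area = 480.54 mm²; the sphere at (2.5, 5.5) does not reach this height (|z−center|=8.000 > r=5); Merging all regions: only the result so far is present, so the union is just that shape — area = 480.54 mm²; (rotated 80° about Z; rotation is an isometry so areas/perimeters/island counts are preserved). So its area = 480.54 mm². Layer 120 (z = 30): the cylinder is not intersected at this z (z outside [0, 20]); the cylinder at (6.5, 12.5) is not intersected at this z (z outside [3.5, 19.5]); the r=6.5 cylinder at (2, -2) gives a regular 6-gon of circumradius 6.5 (constant along its height) (area = (6/2)·6.500²·sin(360°/6) = 109.77 mm²); Combining (union): only the r=6.5 cylinder at (2, -2) is present, so the union is just that shape — area = 109.77 mm²; the sphere at (2.5, 5.5) does not reach this height (|z−center|=5.500 > r=5); Combining (union): only that combined region is present, so the union is just that shape — area = 109.77 mm²; (rotated 80° about Z; rotation is an isometry so areas/perimeters/island counts are preserved). So its area = 109.77 mm². Layer 66 is larger (480.54 vs 109.77 mm²).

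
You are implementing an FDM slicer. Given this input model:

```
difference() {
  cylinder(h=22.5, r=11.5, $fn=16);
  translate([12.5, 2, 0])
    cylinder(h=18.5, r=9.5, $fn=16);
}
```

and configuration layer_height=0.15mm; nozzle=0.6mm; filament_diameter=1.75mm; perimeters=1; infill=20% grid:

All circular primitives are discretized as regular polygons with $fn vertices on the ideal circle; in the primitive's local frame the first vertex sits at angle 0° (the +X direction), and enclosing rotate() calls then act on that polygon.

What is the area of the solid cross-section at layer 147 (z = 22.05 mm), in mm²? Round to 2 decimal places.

At z = 22.05 mm: the r=11.5 cylinder contributes a regular 16-gon of circumradius 11.5 (area = (16/2)·11.500²·sin(360°/16) = 404.88 mm²); the cylinder at (12.5, 2) is not intersected at this z (z outside [0, 18.5]); After the difference (first − rest): none of the subtracted shapes is present at this height, so the r=11.5 cylinder is unchanged — area = 404.88 mm². Overall, the cross-section is a single solid region. Net area = 404.88 mm².

404.88 mm²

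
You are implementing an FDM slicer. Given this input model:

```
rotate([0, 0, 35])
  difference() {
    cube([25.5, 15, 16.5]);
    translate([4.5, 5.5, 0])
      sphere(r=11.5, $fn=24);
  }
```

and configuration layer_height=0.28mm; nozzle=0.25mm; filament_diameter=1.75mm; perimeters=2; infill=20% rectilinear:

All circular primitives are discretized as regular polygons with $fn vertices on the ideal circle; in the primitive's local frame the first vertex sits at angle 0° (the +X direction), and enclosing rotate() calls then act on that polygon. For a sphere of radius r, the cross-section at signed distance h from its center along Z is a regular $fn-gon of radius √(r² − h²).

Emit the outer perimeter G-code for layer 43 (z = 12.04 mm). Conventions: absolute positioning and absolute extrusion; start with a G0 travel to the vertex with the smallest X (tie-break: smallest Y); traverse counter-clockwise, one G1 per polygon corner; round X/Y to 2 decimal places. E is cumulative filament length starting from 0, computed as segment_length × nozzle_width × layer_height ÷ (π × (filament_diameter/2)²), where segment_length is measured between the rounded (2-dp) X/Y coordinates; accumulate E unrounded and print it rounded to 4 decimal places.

G0 X-8.60 Y12.29 Z12.04
G1 X0.00 Y0.00 E0.4365
G1 X20.89 Y14.63 E1.1788
G1 X12.28 Y26.91 E1.6152
G1 X-8.60 Y12.29 E2.3570

At z = 12.04 mm: the cube (footprint 25.5×15) is included at this height; the sphere at (4.5, 5.5) is absent (|z−center|=12.040 > r=11.5); Taking the first minus the rest: none of the subtracted shapes is present at this height, so the 25.5×15 cube is unchanged — 1 connected region; (rotated 35° about Z; rotation is an isometry so areas/perimeters/island counts are preserved). The outline is a single polygon with 4 vertices. Extrusion per mm of travel: 0.25 × 0.28 / (π × 0.875²) = 0.029103. Accumulating E over each segment gives final E = 2.3570.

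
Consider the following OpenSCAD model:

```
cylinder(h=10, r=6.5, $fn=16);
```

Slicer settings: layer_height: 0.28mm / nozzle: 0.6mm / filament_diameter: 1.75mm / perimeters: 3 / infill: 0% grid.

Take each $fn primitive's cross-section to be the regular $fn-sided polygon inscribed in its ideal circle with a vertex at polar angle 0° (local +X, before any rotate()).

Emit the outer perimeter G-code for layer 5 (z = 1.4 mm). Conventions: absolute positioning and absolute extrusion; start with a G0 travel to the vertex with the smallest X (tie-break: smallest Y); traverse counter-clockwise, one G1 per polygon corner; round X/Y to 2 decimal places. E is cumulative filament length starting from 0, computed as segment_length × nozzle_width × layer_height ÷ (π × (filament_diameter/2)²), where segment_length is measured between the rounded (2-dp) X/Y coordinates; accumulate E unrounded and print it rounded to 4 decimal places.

G0 X-6.50 Y0.00 Z1.40
G1 X-6.01 Y-2.49 E0.1773
G1 X-4.60 Y-4.60 E0.3545
G1 X-2.49 Y-6.01 E0.5318
G1 X0.00 Y-6.50 E0.7090
G1 X2.49 Y-6.01 E0.8863
G1 X4.60 Y-4.60 E1.0635
G1 X6.01 Y-2.49 E1.2408
G1 X6.50 Y0.00 E1.4180
G1 X6.01 Y2.49 E1.5953
G1 X4.60 Y4.60 E1.7725
G1 X2.49 Y6.01 E1.9498
G1 X0.00 Y6.50 E2.1270
G1 X-2.49 Y6.01 E2.3043
G1 X-4.60 Y4.60 E2.4815
G1 X-6.01 Y2.49 E2.6588
G1 X-6.50 Y0.00 E2.8360

At z = 1.4 mm: the r=6.5 cylinder contributes a regular 16-gon of circumradius 6.5. The outline is a single polygon with 16 vertices. Extrusion per mm of travel: 0.6 × 0.28 / (π × 0.875²) = 0.069846. Accumulating E over each segment gives final E = 2.8360.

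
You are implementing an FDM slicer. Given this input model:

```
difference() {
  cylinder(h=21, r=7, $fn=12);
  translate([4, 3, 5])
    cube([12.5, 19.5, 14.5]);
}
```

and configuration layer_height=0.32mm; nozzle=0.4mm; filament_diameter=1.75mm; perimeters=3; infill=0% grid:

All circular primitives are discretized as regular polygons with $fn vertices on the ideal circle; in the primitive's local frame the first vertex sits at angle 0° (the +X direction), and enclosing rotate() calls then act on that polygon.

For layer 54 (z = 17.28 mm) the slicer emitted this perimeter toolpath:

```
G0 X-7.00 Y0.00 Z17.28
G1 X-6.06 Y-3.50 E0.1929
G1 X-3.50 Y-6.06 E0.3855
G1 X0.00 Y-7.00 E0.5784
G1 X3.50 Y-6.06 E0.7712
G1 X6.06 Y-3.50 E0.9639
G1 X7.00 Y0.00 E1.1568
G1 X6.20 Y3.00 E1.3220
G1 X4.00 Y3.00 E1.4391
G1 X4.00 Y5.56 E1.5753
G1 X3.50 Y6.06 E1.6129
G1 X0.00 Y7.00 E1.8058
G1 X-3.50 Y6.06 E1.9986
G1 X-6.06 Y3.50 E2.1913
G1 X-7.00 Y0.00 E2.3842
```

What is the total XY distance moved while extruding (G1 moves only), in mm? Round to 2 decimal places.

44.80 mm

Sum the Euclidean lengths of each G1 segment: total = 44.80 mm.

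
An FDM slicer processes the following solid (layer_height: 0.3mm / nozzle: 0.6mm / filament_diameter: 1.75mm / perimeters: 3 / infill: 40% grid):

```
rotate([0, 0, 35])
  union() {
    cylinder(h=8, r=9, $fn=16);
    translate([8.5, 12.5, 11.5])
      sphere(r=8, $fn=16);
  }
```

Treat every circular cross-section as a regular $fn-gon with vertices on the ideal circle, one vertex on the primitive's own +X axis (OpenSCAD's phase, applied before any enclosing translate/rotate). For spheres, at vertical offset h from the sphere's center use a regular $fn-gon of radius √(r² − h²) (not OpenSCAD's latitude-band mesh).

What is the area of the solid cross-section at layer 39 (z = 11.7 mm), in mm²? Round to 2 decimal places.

195.81 mm²

At z = 11.7 mm: the cylinder is absent (z outside [0, 8]); the r=8 sphere at (8.5, 12.5) slices to a regular 16-gon of circumradius 7.997 (√(r²−h²) with h=0.2 from center) (area = (16/2)·7.997²·sin(360°/16) = 195.81 mm²); Taking the union: only the r=8 sphere at (8.5, 12.5) is present, so the union is just that shape — area = 195.81 mm²; (whole slice rotated 35° about Z — lengths, areas and connectivity unchanged). Overall, the cross-section is a single solid region. Net area = 195.81 mm².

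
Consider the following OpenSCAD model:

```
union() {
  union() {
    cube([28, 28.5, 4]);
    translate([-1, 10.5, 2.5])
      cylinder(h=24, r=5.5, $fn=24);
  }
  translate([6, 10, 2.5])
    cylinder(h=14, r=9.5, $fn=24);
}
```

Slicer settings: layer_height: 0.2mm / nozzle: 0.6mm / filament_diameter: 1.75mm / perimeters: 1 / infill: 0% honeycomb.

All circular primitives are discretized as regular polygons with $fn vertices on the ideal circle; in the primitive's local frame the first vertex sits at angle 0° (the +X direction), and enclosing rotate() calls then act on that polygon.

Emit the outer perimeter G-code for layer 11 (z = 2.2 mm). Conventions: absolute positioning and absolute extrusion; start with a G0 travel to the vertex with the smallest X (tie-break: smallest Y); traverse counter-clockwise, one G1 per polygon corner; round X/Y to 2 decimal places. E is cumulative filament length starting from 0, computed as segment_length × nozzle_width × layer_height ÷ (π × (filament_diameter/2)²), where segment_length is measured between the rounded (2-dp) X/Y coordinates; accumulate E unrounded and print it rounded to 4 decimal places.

G0 X0.00 Y0.00 Z2.20
G1 X28.00 Y0.00 E1.3969
G1 X28.00 Y28.50 E2.8188
G1 X0.00 Y28.50 E4.2157
G1 X0.00 Y0.00 E5.6376

At z = 2.2 mm: the cube is present — its section is the full 28×28.5 rectangle; the cylinder at (-1, 10.5) is not intersected at this z (z outside [2.5, 26.5]); Combining (union): only the 28×28.5 cube is present, so the union is just that shape — 1 connected region; the cylinder at (6, 10) is not intersected at this z (z outside [2.5, 16.5]); Taking the union: only that combined region is present, so the union is just that shape — 1 connected region. The outline is a single polygon with 4 vertices. Extrusion per mm of travel: 0.6 × 0.2 / (π × 0.875²) = 0.049890. Accumulating E over each segment gives final E = 5.6376.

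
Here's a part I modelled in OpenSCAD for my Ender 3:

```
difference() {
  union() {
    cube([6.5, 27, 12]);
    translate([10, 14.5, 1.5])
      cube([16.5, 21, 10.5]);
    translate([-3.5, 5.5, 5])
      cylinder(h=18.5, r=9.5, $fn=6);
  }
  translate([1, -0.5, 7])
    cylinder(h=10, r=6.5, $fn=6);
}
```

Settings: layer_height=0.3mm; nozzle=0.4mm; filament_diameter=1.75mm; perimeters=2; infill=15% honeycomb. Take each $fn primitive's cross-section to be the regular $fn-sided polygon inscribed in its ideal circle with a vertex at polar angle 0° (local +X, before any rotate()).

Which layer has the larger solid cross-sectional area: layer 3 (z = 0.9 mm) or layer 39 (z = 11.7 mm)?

Layer 3 (z = 0.9): the 6.5×27 cube contributes its full rectangle (area 175.50 mm²); the cube at (10, 14.5) is absent (z outside [1.5, 12]); the cylinder at (-3.5, 5.5) does not reach this height (z outside [5, 23.5]); Taking the union: only the 6.5×27 cube is present, so the union is just that shape — area = 175.50 mm²; the cylinder at (1, -0.5) is absent (z outside [7, 17]); Taking the first minus the rest: none of the subtracted shapes is present at this height, so the result so far is unchanged — area = 175.50 mm². So its area = 175.50 mm². Layer 39 (z = 11.7): the 6.5×27 cube contributes its full rectangle (area 175.50 mm²); the cube at (10, 14.5) is present — its section is the full 16.5×21 rectangle (area 346.50 mm²); the r=9.5 cylinder at (-3.5, 5.5) contributes a regular 6-gon of circumradius 9.5 (area = (6/2)·9.500²·sin(360°/6) = 234.48 mm²); Taking the union: the regions partially overlap — summed areas 756.48 mm² minus the doubly-counted overlap 54.09 mm² gives 702.39 mm² — area = 702.39 mm²; the r=6.5 cylinder at (1, -0.5) contributes a regular 6-gon of circumradius 6.5 (area = (6/2)·6.500²·sin(360°/6) = 109.77 mm²); After the difference (first − rest): starting from that combined region (702.39 mm²), the r=6.5 cylinder at (1, -0.5) partially overlaps it — only the 67.14 mm² overlap (of its 109.77 mm²) is removed, clipping the outline — area = 635.24 mm². So its area = 635.24 mm². Layer 39 is larger (635.24 vs 175.50 mm²).

layer 39 (z = 11.7 mm)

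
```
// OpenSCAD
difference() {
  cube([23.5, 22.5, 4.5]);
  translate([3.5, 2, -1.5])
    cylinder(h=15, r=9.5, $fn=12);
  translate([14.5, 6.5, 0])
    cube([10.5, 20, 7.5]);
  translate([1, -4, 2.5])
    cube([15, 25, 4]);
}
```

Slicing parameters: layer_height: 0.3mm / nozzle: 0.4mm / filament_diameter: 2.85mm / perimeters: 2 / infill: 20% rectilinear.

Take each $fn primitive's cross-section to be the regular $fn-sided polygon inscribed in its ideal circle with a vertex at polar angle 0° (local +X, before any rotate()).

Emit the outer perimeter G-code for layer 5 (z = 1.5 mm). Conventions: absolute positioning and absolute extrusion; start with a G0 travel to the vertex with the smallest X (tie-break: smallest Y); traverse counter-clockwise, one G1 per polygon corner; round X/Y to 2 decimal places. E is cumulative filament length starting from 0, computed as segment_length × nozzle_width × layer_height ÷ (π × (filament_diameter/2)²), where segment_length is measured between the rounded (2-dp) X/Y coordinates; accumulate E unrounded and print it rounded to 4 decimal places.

At z = 1.5 mm: the cube (footprint 23.5×22.5) is included at this height; the cylinder at (3.5, 2): section is a regular 12-gon, circumradius r=9.5; the cube at (14.5, 6.5) (footprint 10.5×20) is included at this height; the cube at (1, -4) is not intersected at this z (z outside [2.5, 6.5]); Taking the first minus the rest: starting from the 23.5×22.5 cube, the r=9.5 cylinder at (3.5, 2) partially overlaps it — only the 124.76 mm² overlap (of its 270.75 mm²) is removed, clipping the outline; the 10.5×20 cube at (14.5, 6.5) partially overlaps it — only the 144.00 mm² overlap (of its 210.00 mm²) is removed, clipping the outline — 1 connected region. The outline is a single polygon with 11 vertices. Extrusion per mm of travel: 0.4 × 0.3 / (π × 1.425²) = 0.018811. Accumulating E over each segment gives final E = 1.6822.

G0 X0.00 Y10.56 Z1.50
G1 X3.50 Y11.50 E0.0682
G1 X8.25 Y10.23 E0.1607
G1 X11.73 Y6.75 E0.2532
G1 X13.00 Y2.00 E0.3457
G1 X12.46 Y0.00 E0.3847
G1 X23.50 Y0.00 E0.5924
G1 X23.50 Y6.50 E0.7146
G1 X14.50 Y6.50 E0.8839
G1 X14.50 Y22.50 E1.1849
G1 X0.00 Y22.50 E1.4576
G1 X0.00 Y10.56 E1.6822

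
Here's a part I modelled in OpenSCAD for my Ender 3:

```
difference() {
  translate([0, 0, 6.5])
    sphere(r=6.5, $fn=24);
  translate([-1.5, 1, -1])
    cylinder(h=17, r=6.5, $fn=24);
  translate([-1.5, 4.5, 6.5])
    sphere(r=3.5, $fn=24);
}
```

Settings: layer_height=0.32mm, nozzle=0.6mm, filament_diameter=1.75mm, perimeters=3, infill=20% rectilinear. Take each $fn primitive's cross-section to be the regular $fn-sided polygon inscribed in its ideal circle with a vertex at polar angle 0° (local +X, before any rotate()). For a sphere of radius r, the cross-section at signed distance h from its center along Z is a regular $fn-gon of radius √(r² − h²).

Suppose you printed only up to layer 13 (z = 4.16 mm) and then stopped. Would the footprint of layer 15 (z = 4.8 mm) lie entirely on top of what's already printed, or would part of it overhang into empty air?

Compare the two slices. At z = 4.16: the r=6.5 sphere slices to a regular 24-gon of circumradius 6.064 (√(r²−h²) with h=2.34 from center) (area = (24/2)·6.064²·sin(360°/24) = 114.21 mm²); the r=6.5 cylinder at (-1.5, 1) gives a regular 24-gon of circumradius 6.5 (constant along its height) (area = (24/2)·6.500²·sin(360°/24) = 131.22 mm²); the sphere at (-1.5, 4.5): section is a regular 24-gon, circumradius = √(r²−h²) = √(3.5²−2.34²) = 2.603 (area = (24/2)·2.603²·sin(360°/24) = 21.04 mm²); Taking the first minus the rest: starting from the r=6.5 sphere (114.21 mm²), the r=6.5 cylinder at (-1.5, 1) partially overlaps it — only the 99.62 mm² overlap (of its 131.22 mm²) is removed, clipping the outline; the r=3.5 sphere at (-1.5, 4.5) misses the remaining region (no effect) — area = 14.60 mm². At z = 4.8: the r=6.5 sphere slices to a regular 24-gon of circumradius 6.274 (√(r²−h²) with h=1.7 from center) (area = (24/2)·6.274²·sin(360°/24) = 122.25 mm²); the r=6.5 cylinder at (-1.5, 1) gives a regular 24-gon of circumradius 6.5 (constant along its height) (area = (24/2)·6.500²·sin(360°/24) = 131.22 mm²); the sphere at (-1.5, 4.5): section is a regular 24-gon, circumradius = √(r²−h²) = √(3.5²−1.7²) = 3.059 (area = (24/2)·3.059²·sin(360°/24) = 29.07 mm²); Taking the first minus the rest: starting from the r=6.5 sphere (122.25 mm²), the r=6.5 cylinder at (-1.5, 1) partially overlaps it — only the 103.73 mm² overlap (of its 131.22 mm²) is removed, clipping the outline; the r=3.5 sphere at (-1.5, 4.5) misses the remaining region (no effect) — area = 18.51 mm². Checking containment: at z = 4.8 the cross-section extends beyond the z = 4.16 cross-section by about 3.91 mm².

part overhangs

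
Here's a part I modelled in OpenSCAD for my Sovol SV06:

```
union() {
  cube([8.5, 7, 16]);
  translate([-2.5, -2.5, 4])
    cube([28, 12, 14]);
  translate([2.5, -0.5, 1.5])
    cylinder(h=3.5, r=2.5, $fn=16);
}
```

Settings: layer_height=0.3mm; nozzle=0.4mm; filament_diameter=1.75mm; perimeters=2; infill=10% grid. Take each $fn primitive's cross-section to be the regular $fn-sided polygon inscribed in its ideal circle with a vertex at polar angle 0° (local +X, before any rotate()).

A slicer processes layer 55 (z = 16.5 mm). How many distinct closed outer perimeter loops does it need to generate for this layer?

At z = 16.5 mm: the cube is absent (z outside [0, 16]); the cube at (-2.5, -2.5) (footprint 28×12) is included at this height; the cylinder at (2.5, -0.5) does not reach this height (z outside [1.5, 5]); Combining (union): only the 28×12 cube at (-2.5, -2.5) is present, so the union is just that shape — 1 connected region. The result has 1 disconnected region.

1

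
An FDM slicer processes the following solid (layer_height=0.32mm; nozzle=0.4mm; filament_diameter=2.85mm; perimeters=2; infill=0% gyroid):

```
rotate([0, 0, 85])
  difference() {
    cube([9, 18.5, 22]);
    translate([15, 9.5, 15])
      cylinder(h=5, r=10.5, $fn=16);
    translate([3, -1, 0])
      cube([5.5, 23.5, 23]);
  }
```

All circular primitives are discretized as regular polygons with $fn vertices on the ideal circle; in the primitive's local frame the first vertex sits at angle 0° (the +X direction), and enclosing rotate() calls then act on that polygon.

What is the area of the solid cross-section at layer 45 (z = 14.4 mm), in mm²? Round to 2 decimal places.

At z = 14.4 mm: the cube (footprint 9×18.5) is included at this height (area 166.50 mm²); the cylinder at (15, 9.5) is absent (z outside [15, 20]); the cube at (3, -1) is present — its section is the full 5.5×23.5 rectangle (area 129.25 mm²); Taking the first minus the rest: starting from the 9×18.5 cube (166.50 mm²), the 5.5×23.5 cube at (3, -1) partially overlaps it — only the 101.75 mm² overlap (of its 129.25 mm²) is removed, clipping the outline — area = 64.75 mm²; (rotated 85° about Z; rotation is an isometry so areas/perimeters/island counts are preserved). Overall, the cross-section has 2 separate islands. Net area = 64.75 mm².

64.75 mm²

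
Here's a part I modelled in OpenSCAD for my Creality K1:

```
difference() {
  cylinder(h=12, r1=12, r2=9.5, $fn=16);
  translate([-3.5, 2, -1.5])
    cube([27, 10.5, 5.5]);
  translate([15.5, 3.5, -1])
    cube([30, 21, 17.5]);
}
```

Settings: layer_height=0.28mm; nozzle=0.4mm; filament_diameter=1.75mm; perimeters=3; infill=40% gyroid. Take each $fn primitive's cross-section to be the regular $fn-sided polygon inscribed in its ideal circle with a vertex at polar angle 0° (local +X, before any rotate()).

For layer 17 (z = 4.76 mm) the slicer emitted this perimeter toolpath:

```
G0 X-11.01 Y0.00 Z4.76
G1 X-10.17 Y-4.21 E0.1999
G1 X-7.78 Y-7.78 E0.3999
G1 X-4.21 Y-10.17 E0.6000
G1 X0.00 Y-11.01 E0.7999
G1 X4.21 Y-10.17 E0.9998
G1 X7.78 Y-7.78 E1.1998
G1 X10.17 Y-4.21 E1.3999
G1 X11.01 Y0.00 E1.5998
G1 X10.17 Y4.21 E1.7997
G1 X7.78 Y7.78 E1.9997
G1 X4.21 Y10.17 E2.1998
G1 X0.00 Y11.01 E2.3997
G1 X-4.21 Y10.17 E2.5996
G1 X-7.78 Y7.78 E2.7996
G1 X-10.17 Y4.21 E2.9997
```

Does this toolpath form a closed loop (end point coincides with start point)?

no

Start point (G0): (-11.01, 0.00). End point (last G1): the path does not return to the start — open.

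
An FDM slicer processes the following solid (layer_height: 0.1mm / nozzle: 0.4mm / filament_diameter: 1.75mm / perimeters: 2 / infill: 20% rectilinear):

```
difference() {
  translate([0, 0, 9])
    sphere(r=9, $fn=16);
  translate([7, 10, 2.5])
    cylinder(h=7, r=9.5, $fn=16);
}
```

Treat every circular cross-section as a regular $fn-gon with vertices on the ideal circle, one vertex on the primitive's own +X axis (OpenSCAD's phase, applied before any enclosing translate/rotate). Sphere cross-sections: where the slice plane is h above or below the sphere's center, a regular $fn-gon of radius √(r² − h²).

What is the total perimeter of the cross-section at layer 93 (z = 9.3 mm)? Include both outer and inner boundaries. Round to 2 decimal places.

55.95 mm

At z = 9.3 mm: the r=9 sphere contributes a regular 16-gon of circumradius √(9²−0.3²) = 8.995 (perimeter = 2·16·8.995·sin(180°/16) = 56.15 mm); the r=9.5 cylinder at (7, 10) gives a regular 16-gon of circumradius 9.5 (constant along its height) (perimeter = 2·16·9.500·sin(180°/16) = 59.31 mm); Taking the first minus the rest: starting from the r=9 sphere, the r=9.5 cylinder at (7, 10) partially overlaps it — only the 56.77 mm² overlap (of its 276.30 mm²) is removed, clipping the outline — boundary = 55.95 mm. Overall, the cross-section is a single solid region. Total boundary length (outer) = 55.95 mm.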